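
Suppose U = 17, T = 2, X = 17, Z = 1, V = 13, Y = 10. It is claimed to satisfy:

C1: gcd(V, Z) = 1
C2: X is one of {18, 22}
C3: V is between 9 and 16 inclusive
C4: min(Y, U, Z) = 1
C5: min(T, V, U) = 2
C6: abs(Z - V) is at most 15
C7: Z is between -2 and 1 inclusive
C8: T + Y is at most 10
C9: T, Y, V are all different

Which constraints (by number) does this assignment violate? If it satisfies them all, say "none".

Constraints 2 and 8 do not hold.

C1: gcd(13, 1) = 1 — holds.
C2: X = 17 is not in {18, 22} — fails.
C3: V = 13 lies in [9, 16] — holds.
C4: min(10, 17, 1) = 1 — holds.
C5: min(2, 13, 17) = 2 — holds.
C6: abs(1 - 13) = 12; 12 ≤ 15 — holds.
C7: Z = 1 lies in [-2, 1] — holds.
C8: T + Y = 2 + 10 = 12; 12 > 10, bound 10 not met — fails.
C9: values 2, 10, 13 are pairwise distinct — holds.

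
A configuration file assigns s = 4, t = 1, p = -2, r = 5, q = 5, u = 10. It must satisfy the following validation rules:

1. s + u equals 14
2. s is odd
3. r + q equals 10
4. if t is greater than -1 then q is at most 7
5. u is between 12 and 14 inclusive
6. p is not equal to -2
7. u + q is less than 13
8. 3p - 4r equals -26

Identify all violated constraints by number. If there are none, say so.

Constraints 2, 5, 6, 7 are violated.

1. s + u = 4 + 10 = 14  ✓
2. s = 4 is even  ✗
3. r + q = 5 + 5 = 10  ✓
4. t = 1 > -1, so we need q ≤ 7; q = 5 ≤ 7  ✓
5. u = 10 is outside [12, 14]  ✗
6. p = -2, but -2 is required to differ  ✗
7. u + q = 10 + 5 = 15; 15 ≥ 13, bound 13 not met  ✗
8. 3p - 4r = 3(-2) - 4(5) = -26  ✓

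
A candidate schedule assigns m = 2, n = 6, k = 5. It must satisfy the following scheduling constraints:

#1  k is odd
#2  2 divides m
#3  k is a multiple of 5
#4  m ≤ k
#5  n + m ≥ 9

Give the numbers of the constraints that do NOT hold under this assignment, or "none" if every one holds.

#1 k = 5 is odd  true
#2 2 / 2 = 1, so 2 divides 2  true
#3 5 / 5 = 1, so 5 divides 5  true
#4 m = 2, k = 5; 2 ≤ 5  true
#5 n + m = 6 + 2 = 8; 8 < 9, bound 9 not met  false

The assignment fails constraint 5.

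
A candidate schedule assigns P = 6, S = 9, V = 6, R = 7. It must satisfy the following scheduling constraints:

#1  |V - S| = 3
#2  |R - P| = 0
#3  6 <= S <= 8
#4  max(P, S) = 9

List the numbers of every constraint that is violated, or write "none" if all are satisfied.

No — constraints 2 and 3 are not satisfied.

#1 |6 - 9| = 3  ✔
#2 |7 - 6| = 1, not 0  ✘
#3 S = 9 is outside [6, 8]  ✘
#4 max(6, 9) = 9  ✔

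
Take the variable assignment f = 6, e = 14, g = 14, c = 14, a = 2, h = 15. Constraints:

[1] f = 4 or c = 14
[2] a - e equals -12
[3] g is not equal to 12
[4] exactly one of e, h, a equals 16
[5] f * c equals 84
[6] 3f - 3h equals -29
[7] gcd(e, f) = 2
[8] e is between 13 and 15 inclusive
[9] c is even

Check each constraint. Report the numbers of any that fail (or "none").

No — constraints 4 and 6 are not satisfied.

[1] f = 6 ≠ 4, but c = 14 = 14 (second disjunct) — satisfied.
[2] a - e = 2 - 14 = -12 — satisfied.
[3] g = 14, and 14 ≠ 12 — satisfied.
[4] e=14, h=15, a=2; 0 of them equal 16, not exactly one — violated.
[5] f * c = 6 * 14 = 84 — satisfied.
[6] 3f - 3h = 3(6) - 3(15) = -27, not -29 — violated.
[7] gcd(14, 6) = 2 — satisfied.
[8] e = 14 lies in [13, 15] — satisfied.
[9] c = 14 is even — satisfied.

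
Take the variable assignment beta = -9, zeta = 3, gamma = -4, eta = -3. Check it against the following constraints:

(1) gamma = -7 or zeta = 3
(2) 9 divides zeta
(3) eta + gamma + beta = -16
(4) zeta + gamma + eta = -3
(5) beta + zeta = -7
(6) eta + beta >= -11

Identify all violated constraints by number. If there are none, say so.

Constraints 2, 4, 5, and 6 do not hold.

(1) gamma = -4 ≠ -7, but zeta = 3 = 3 (second disjunct)  ✔
(2) 3 = 9*0 + 3, so 9 does not divide 3  ✘
(3) eta + gamma + beta = -3 + (-4) + (-9) = -16  ✔
(4) zeta + gamma + eta = 3 + (-4) + (-3) = -4, not -3  ✘
(5) beta + zeta = -9 + 3 = -6, not -7  ✘
(6) eta + beta = -3 + (-9) = -12; -12 < -11, bound -11 not met  ✘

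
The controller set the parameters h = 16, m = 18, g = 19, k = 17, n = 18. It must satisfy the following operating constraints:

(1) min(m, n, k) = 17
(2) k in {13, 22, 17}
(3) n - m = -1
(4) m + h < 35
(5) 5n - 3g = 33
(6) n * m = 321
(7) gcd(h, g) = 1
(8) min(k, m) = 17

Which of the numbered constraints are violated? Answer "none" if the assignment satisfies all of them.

Constraints 3 and 6 do not hold.

(1) min(18, 18, 17) = 17  ✔
(2) k = 17 is in {13, 22, 17}  ✔
(3) n - m = 18 - 18 = 0, not -1  ✘
(4) m + h = 18 + 16 = 34; 34 < 35  ✔
(5) 5n - 3g = 5(18) - 3(19) = 33  ✔
(6) n * m = 18 * 18 = 324, not 321  ✘
(7) gcd(16, 19) = 1  ✔
(8) min(17, 18) = 17  ✔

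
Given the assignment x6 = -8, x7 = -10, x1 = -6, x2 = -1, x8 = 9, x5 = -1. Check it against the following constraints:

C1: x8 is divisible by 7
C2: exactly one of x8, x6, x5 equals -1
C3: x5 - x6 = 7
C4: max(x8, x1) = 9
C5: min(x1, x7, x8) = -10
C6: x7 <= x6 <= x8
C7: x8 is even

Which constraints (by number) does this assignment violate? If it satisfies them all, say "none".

The assignment fails constraints 1 and 7.

C1: 9 = 7*1 + 2, so 7 does not divide 9 — does not hold.
C2: x8=9, x6=-8, x5=-1; 1 of them equals -1 — holds.
C3: x5 - x6 = -1 - (-8) = 7 — holds.
C4: max(9, -6) = 9 — holds.
C5: min(-6, -10, 9) = -10 — holds.
C6: values -10 <= -8 <= 9 — holds.
C7: x8 = 9 is odd — does not hold.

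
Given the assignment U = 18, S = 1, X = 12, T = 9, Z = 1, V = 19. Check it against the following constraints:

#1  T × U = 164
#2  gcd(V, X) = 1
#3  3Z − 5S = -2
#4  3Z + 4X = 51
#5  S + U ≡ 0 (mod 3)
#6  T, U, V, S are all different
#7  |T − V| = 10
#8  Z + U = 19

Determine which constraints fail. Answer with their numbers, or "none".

#1 T × U = 9 × 18 = 162, not 164  FAIL
#2 gcd(19, 12) = 1  OK
#3 3Z − 5S = 3(1) − 5(1) = -2  OK
#4 3Z + 4X = 3(1) + 4(12) = 51  OK
#5 S + U = 19; 19 mod 3 = 1, not 0  FAIL
#6 values 9, 18, 19, 1 are pairwise distinct  OK
#7 |9 − 19| = 10  OK
#8 Z + U = 1 + 18 = 19  OK

Constraints 1 and 5 are violated.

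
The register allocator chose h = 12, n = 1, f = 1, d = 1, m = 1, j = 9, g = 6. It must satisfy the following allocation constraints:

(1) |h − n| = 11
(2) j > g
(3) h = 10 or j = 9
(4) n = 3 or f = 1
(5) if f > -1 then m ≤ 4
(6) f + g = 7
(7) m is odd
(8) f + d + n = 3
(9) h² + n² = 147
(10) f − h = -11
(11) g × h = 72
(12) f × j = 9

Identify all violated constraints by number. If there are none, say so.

Constraint 9 does not hold.

(1) |12 − 1| = 11 — satisfied.
(2) j = 9, g = 6; 9 > 6 — satisfied.
(3) h = 12 ≠ 10, but j = 9 = 9 (second disjunct) — satisfied.
(4) n = 1 ≠ 3, but f = 1 = 1 (second disjunct) — satisfied.
(5) f = 1 > -1, so we need m ≤ 4; m = 1 ≤ 4 — satisfied.
(6) f + g = 1 + 6 = 7 — satisfied.
(7) m = 1 is odd — satisfied.
(8) f + d + n = 1 + 1 + 1 = 3 — satisfied.
(9) h² + n² = 12² + 1² = 144 + 1 = 145, not 147 — violated.
(10) f − h = 1 − 12 = -11 — satisfied.
(11) g × h = 6 × 12 = 72 — satisfied.
(12) f × j = 1 × 9 = 9 — satisfied.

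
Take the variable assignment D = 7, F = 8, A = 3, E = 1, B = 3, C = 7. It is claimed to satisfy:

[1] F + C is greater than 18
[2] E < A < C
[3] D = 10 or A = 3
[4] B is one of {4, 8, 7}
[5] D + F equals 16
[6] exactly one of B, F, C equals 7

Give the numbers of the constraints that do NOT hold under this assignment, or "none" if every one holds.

[1] F + C = 8 + 7 = 15; 15 ≤ 18, bound 18 not met — does not hold.
[2] values 1 < 3 < 7 — holds.
[3] D = 7 ≠ 10, but A = 3 = 3 (second disjunct) — holds.
[4] B = 3 is not in {4, 8, 7} — does not hold.
[5] D + F = 7 + 8 = 15, not 16 — does not hold.
[6] B=3, F=8, C=7; 1 of them equals 7 — holds.

No — constraints 1, 4, and 5 are not satisfied.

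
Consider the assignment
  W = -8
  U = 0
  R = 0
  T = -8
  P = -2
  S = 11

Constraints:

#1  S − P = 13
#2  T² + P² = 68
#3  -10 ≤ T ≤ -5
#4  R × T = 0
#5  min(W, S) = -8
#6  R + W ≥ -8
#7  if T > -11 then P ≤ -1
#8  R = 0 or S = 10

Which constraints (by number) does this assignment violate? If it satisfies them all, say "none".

No violations.

#1 S − P = 11 − (-2) = 13 — holds.
#2 T² + P² = (-8)² + (-2)² = 64 + 4 = 68 — holds.
#3 T = -8 lies in [-10, -5] — holds.
#4 R × T = 0 × (-8) = 0 — holds.
#5 min(-8, 11) = -8 — holds.
#6 R + W = 0 + (-8) = -8; -8 ≥ -8 — holds.
#7 T = -8 > -11, so we need P ≤ -1; P = -2 ≤ -1 — holds.
#8 R = 0 = 0 (first disjunct) — holds.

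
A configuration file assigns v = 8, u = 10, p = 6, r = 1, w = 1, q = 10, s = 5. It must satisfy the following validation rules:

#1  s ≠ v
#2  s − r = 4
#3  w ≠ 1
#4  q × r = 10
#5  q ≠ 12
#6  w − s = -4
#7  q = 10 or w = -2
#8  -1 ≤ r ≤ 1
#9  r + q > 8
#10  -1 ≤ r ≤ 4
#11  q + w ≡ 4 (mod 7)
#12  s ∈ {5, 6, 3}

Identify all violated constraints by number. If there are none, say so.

#1 s = 5, v = 8; distinct — OK.
#2 s − r = 5 − 1 = 4 — OK.
#3 w = 1, but 1 is required to differ — violated.
#4 q × r = 10 × 1 = 10 — OK.
#5 q = 10, and 10 ≠ 12 — OK.
#6 w − s = 1 − 5 = -4 — OK.
#7 q = 10 = 10 (first disjunct) — OK.
#8 r = 1 lies in [-1, 1] — OK.
#9 r + q = 1 + 10 = 11; 11 > 8 — OK.
#10 r = 1 lies in [-1, 4] — OK.
#11 q + w = 11; 11 mod 7 = 4 — OK.
#12 s = 5 is in {5, 6, 3} — OK.

The assignment fails constraint 3.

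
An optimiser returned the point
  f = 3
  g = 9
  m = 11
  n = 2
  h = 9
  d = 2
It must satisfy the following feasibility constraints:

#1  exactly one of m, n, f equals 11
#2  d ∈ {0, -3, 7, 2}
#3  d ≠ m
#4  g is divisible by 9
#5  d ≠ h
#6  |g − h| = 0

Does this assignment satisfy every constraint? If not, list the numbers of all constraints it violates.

#1 m=11, n=2, f=3; 1 of them equals 11  true
#2 d = 2 is in {0, -3, 7, 2}  true
#3 d = 2, m = 11; distinct  true
#4 9 / 9 = 1, so 9 divides 9  true
#5 d = 2, h = 9; distinct  true
#6 |9 − 9| = 0  true

The assignment satisfies every constraint.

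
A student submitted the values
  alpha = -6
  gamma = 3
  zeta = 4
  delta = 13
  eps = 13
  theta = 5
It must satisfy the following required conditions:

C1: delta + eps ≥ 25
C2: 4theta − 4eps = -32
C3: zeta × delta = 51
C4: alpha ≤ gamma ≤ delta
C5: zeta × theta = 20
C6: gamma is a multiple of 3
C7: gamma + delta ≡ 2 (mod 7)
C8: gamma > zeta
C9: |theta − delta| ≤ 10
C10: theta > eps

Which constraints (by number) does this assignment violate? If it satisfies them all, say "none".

Violated: 3, 8, and 10.

C1: delta + eps = 13 + 13 = 26; 26 ≥ 25 — holds.
C2: 4theta − 4eps = 4(5) − 4(13) = -32 — holds.
C3: zeta × delta = 4 × 13 = 52, not 51 — fails.
C4: values -6 ≤ 3 ≤ 13 — holds.
C5: zeta × theta = 4 × 5 = 20 — holds.
C6: 3 / 3 = 1, so 3 divides 3 — holds.
C7: gamma + delta = 16; 16 mod 7 = 2 — holds.
C8: gamma = 3, zeta = 4; 3 ≤ 4 (want >) — fails.
C9: |5 − 13| = 8; 8 ≤ 10 — holds.
C10: theta = 5, eps = 13; 5 ≤ 13 (want >) — fails.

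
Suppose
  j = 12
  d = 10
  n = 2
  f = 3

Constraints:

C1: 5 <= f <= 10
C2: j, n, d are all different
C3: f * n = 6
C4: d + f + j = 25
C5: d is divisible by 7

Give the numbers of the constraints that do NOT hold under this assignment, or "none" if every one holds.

C1: f = 3 is outside [5, 10]  false
C2: values 12, 2, 10 are pairwise distinct  true
C3: f * n = 3 * 2 = 6  true
C4: d + f + j = 10 + 3 + 12 = 25  true
C5: 10 = 7*1 + 3, so 7 does not divide 10  false

The assignment fails constraints 1 and 5.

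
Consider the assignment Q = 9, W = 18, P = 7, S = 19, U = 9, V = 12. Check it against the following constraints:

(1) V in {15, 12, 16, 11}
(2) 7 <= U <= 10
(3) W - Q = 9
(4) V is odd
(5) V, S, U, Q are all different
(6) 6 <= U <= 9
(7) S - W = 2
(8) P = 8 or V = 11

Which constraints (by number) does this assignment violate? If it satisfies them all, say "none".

(1) V = 12 is in {15, 12, 16, 11} — satisfied.
(2) U = 9 lies in [7, 10] — satisfied.
(3) W - Q = 18 - 9 = 9 — satisfied.
(4) V = 12 is even — violated.
(5) U = Q = 9, not all different — violated.
(6) U = 9 lies in [6, 9] — satisfied.
(7) S - W = 19 - 18 = 1, not 2 — violated.
(8) P = 7 ≠ 8 and V = 12 ≠ 11; both disjuncts false — violated.

Constraints 4, 5, 7, 8 do not hold.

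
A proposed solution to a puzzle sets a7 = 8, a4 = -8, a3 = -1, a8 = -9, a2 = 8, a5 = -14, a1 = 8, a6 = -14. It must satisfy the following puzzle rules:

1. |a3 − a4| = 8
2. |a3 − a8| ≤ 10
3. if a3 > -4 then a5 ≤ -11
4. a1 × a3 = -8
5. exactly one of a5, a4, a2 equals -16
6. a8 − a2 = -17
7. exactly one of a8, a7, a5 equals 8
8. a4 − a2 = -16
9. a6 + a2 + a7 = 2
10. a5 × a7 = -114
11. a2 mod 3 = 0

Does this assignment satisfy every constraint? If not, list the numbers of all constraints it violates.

Constraints 1, 5, 10, 11 do not hold.

1. |-1 − (-8)| = 7, not 8 — does not hold.
2. |-1 − (-9)| = 8; 8 ≤ 10 — holds.
3. a3 = -1 > -4, so we need a5 ≤ -11; a5 = -14 ≤ -11 — holds.
4. a1 × a3 = 8 × (-1) = -8 — holds.
5. a5=-14, a4=-8, a2=8; 0 of them equal -16, not exactly one — does not hold.
6. a8 − a2 = -9 − 8 = -17 — holds.
7. a8=-9, a7=8, a5=-14; 1 of them equals 8 — holds.
8. a4 − a2 = -8 − 8 = -16 — holds.
9. a6 + a2 + a7 = -14 + 8 + 8 = 2 — holds.
10. a5 × a7 = -14 × 8 = -112, not -114 — does not hold.
11. 8 mod 3 = 2, not 0 — does not hold.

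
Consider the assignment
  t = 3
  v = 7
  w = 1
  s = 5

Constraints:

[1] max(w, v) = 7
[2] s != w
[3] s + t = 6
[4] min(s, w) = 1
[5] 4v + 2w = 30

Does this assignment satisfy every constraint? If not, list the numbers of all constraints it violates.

[1] max(1, 7) = 7  OK
[2] s = 5, w = 1; distinct  OK
[3] s + t = 5 + 3 = 8, not 6  FAIL
[4] min(5, 1) = 1  OK
[5] 4v + 2w = 4(7) + 2(1) = 30  OK

Violated: 3.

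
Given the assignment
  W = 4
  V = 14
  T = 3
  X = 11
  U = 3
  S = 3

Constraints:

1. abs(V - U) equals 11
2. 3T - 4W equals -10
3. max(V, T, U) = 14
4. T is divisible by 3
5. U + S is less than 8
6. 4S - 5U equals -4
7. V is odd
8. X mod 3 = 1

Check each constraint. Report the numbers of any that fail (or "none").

1. abs(14 - 3) = 11  ✓
2. 3T - 4W = 3(3) - 4(4) = -7, not -10  ✗
3. max(14, 3, 3) = 14  ✓
4. 3 / 3 = 1, so 3 divides 3  ✓
5. U + S = 3 + 3 = 6; 6 < 8  ✓
6. 4S - 5U = 4(3) - 5(3) = -3, not -4  ✗
7. V = 14 is even  ✗
8. 11 mod 3 = 2, not 1  ✗

Constraints 2, 6, 7, 8 are violated.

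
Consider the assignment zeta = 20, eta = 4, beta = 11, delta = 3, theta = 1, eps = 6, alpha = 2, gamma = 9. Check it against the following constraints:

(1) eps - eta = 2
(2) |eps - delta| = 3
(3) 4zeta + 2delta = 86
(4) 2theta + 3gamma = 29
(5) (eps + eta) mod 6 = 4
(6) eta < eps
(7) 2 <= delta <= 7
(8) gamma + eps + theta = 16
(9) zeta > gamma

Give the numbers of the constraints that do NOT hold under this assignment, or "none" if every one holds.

(1) eps - eta = 6 - 4 = 2 — holds.
(2) |6 - 3| = 3 — holds.
(3) 4zeta + 2delta = 4(20) + 2(3) = 86 — holds.
(4) 2theta + 3gamma = 2(1) + 3(9) = 29 — holds.
(5) eps + eta = 10; 10 mod 6 = 4 — holds.
(6) eta = 4, eps = 6; 4 < 6 — holds.
(7) delta = 3 lies in [2, 7] — holds.
(8) gamma + eps + theta = 9 + 6 + 1 = 16 — holds.
(9) zeta = 20, gamma = 9; 20 > 9 — holds.

No violations.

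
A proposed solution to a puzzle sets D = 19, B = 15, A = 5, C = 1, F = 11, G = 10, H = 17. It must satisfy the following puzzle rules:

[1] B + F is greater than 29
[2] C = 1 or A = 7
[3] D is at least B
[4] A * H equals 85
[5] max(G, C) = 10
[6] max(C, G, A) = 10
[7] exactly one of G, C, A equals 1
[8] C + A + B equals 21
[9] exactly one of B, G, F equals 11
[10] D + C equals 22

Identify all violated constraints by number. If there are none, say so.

Constraints 1 and 10 do not hold.

[1] B + F = 15 + 11 = 26; 26 ≤ 29, bound 29 not met — does not hold.
[2] C = 1 = 1 (first disjunct) — holds.
[3] D = 19, B = 15; 19 ≥ 15 — holds.
[4] A * H = 5 * 17 = 85 — holds.
[5] max(10, 1) = 10 — holds.
[6] max(1, 10, 5) = 10 — holds.
[7] G=10, C=1, A=5; 1 of them equals 1 — holds.
[8] C + A + B = 1 + 5 + 15 = 21 — holds.
[9] B=15, G=10, F=11; 1 of them equals 11 — holds.
[10] D + C = 19 + 1 = 20, not 22 — does not hold.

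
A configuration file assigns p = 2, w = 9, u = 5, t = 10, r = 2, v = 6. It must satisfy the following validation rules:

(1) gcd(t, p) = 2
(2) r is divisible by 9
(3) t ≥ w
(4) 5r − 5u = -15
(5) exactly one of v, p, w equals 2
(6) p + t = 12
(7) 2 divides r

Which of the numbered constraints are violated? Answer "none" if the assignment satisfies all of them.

Constraint 2 does not hold.

(1) gcd(10, 2) = 2 — holds.
(2) 2 = 9×0 + 2, so 9 does not divide 2 — does not hold.
(3) t = 10, w = 9; 10 ≥ 9 — holds.
(4) 5r − 5u = 5(2) − 5(5) = -15 — holds.
(5) v=6, p=2, w=9; 1 of them equals 2 — holds.
(6) p + t = 2 + 10 = 12 — holds.
(7) 2 / 2 = 1, so 2 divides 2 — holds.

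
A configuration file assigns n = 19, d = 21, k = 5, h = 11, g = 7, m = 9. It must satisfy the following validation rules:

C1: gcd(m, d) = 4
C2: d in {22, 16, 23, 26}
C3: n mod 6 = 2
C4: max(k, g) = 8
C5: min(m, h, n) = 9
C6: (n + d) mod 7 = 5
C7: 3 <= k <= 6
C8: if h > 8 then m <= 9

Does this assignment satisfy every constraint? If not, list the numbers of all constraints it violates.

No — constraints 1, 2, 3, and 4 are not satisfied.

C1: gcd(9, 21) = 3, not 4  false
C2: d = 21 is not in {22, 16, 23, 26}  false
C3: 19 mod 6 = 1, not 2  false
C4: max(5, 7) = 7, not 8  false
C5: min(9, 11, 19) = 9  true
C6: n + d = 40; 40 mod 7 = 5  true
C7: k = 5 lies in [3, 6]  true
C8: h = 11 > 8, so we need m ≤ 9; m = 9 ≤ 9  true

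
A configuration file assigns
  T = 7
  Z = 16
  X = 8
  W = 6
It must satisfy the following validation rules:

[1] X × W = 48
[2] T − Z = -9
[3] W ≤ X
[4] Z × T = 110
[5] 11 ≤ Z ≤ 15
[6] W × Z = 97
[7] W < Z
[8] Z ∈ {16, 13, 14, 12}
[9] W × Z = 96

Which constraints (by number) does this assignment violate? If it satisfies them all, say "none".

No — constraints 4, 5, and 6 are not satisfied.

[1] X × W = 8 × 6 = 48  ✓
[2] T − Z = 7 − 16 = -9  ✓
[3] W = 6, X = 8; 6 ≤ 8  ✓
[4] Z × T = 16 × 7 = 112, not 110  ✗
[5] Z = 16 is outside [11, 15]  ✗
[6] W × Z = 6 × 16 = 96, not 97  ✗
[7] W = 6, Z = 16; 6 < 16  ✓
[8] Z = 16 is in {16, 13, 14, 12}  ✓
[9] W × Z = 6 × 16 = 96  ✓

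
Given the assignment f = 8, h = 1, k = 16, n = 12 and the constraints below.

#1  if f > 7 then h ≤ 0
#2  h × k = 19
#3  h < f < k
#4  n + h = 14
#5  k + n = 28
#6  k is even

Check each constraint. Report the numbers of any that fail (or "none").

#1 f = 8 > 7, so we need h ≤ 0; but h = 1 > 0 — does not hold.
#2 h × k = 1 × 16 = 16, not 19 — does not hold.
#3 values 1 < 8 < 16 — holds.
#4 n + h = 12 + 1 = 13, not 14 — does not hold.
#5 k + n = 16 + 12 = 28 — holds.
#6 k = 16 is even — holds.

Constraints 1, 2, 4 do not hold.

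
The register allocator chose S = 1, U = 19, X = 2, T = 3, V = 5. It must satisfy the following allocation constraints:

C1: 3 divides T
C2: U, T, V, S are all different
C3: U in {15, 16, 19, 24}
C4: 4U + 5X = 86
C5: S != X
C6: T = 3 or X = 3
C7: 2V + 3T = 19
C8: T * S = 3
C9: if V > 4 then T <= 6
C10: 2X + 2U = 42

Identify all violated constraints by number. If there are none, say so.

All constraints are satisfied.

C1: 3 / 3 = 1, so 3 divides 3  true
C2: values 19, 3, 5, 1 are pairwise distinct  true
C3: U = 19 is in {15, 16, 19, 24}  true
C4: 4U + 5X = 4(19) + 5(2) = 86  true
C5: S = 1, X = 2; distinct  true
C6: T = 3 = 3 (first disjunct)  true
C7: 2V + 3T = 2(5) + 3(3) = 19  true
C8: T * S = 3 * 1 = 3  true
C9: V = 5 > 4, so we need T ≤ 6; T = 3 ≤ 6  true
C10: 2X + 2U = 2(2) + 2(19) = 42  true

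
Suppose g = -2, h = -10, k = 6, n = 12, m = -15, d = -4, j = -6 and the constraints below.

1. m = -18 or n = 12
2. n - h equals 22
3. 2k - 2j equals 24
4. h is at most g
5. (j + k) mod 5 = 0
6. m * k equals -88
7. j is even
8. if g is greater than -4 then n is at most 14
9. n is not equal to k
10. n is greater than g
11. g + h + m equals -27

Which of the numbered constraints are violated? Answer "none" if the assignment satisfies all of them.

Constraint 6 is violated.

1. m = -15 ≠ -18, but n = 12 = 12 (second disjunct)  ✔
2. n - h = 12 - (-10) = 22  ✔
3. 2k - 2j = 2(6) - 2(-6) = 24  ✔
4. h = -10, g = -2; -10 ≤ -2  ✔
5. j + k = 0; 0 mod 5 = 0  ✔
6. m * k = -15 * 6 = -90, not -88  ✘
7. j = -6 is even  ✔
8. g = -2 > -4, so we need n ≤ 14; n = 12 ≤ 14  ✔
9. n = 12, k = 6; distinct  ✔
10. n = 12, g = -2; 12 > -2  ✔
11. g + h + m = -2 + (-10) + (-15) = -27  ✔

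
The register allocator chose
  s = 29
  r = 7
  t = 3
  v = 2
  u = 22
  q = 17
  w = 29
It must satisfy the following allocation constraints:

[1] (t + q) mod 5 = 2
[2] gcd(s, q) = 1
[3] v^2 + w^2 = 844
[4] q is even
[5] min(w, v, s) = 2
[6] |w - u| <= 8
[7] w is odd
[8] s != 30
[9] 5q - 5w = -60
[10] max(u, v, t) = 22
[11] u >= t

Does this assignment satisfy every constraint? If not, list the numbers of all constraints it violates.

[1] t + q = 20; 20 mod 5 = 0, not 2 — violated.
[2] gcd(29, 17) = 1 — satisfied.
[3] v^2 + w^2 = 2^2 + 29^2 = 4 + 841 = 845, not 844 — violated.
[4] q = 17 is odd — violated.
[5] min(29, 2, 29) = 2 — satisfied.
[6] |29 - 22| = 7; 7 ≤ 8 — satisfied.
[7] w = 29 is odd — satisfied.
[8] s = 29, and 29 ≠ 30 — satisfied.
[9] 5q - 5w = 5(17) - 5(29) = -60 — satisfied.
[10] max(22, 2, 3) = 22 — satisfied.
[11] u = 22, t = 3; 22 ≥ 3 — satisfied.

No — constraints 1, 3, and 4 are not satisfied.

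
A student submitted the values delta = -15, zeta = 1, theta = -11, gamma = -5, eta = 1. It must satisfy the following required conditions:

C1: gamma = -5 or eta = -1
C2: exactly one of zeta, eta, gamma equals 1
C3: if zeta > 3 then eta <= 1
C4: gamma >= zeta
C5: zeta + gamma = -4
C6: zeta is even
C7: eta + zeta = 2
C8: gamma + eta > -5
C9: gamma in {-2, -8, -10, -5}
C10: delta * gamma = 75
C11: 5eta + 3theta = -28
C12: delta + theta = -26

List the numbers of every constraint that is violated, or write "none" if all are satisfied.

C1: gamma = -5 = -5 (first disjunct) — OK.
C2: zeta=1, eta=1, gamma=-5; 2 of them equal 1, not exactly one — violated.
C3: zeta = 1, not > 3; antecedent false, conditional vacuously true — OK.
C4: gamma = -5, zeta = 1; -5 < 1 (want ≥) — violated.
C5: zeta + gamma = 1 + (-5) = -4 — OK.
C6: zeta = 1 is odd — violated.
C7: eta + zeta = 1 + 1 = 2 — OK.
C8: gamma + eta = -5 + 1 = -4; -4 > -5 — OK.
C9: gamma = -5 is in {-2, -8, -10, -5} — OK.
C10: delta * gamma = -15 * (-5) = 75 — OK.
C11: 5eta + 3theta = 5(1) + 3(-11) = -28 — OK.
C12: delta + theta = -15 + (-11) = -26 — OK.

Violated: 2, 4, and 6.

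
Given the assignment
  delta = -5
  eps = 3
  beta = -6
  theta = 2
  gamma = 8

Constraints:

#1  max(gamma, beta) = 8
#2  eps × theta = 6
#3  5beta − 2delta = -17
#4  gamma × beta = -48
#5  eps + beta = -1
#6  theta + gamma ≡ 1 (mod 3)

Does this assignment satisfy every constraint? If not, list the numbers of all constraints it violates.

No — constraints 3 and 5 are not satisfied.

#1 max(8, -6) = 8  ✔
#2 eps × theta = 3 × 2 = 6  ✔
#3 5beta − 2delta = 5(-6) − 2(-5) = -20, not -17  ✘
#4 gamma × beta = 8 × (-6) = -48  ✔
#5 eps + beta = 3 + (-6) = -3, not -1  ✘
#6 theta + gamma = 10; 10 mod 3 = 1  ✔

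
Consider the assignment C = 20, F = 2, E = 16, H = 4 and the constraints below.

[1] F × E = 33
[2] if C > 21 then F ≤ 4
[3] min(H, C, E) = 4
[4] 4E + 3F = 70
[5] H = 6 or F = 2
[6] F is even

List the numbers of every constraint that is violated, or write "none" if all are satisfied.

The assignment fails constraint 1.

[1] F × E = 2 × 16 = 32, not 33 — does not hold.
[2] C = 20, not > 21; antecedent false, conditional vacuously true — holds.
[3] min(4, 20, 16) = 4 — holds.
[4] 4E + 3F = 4(16) + 3(2) = 70 — holds.
[5] H = 4 ≠ 6, but F = 2 = 2 (second disjunct) — holds.
[6] F = 2 is even — holds.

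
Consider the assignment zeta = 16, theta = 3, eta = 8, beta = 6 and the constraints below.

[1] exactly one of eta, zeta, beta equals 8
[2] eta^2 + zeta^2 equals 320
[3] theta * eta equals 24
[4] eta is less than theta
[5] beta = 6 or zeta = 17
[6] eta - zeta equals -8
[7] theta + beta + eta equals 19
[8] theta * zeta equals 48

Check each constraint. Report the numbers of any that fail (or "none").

Constraints 4, 7 are violated.

[1] eta=8, zeta=16, beta=6; 1 of them equals 8 — OK.
[2] eta^2 + zeta^2 = 8^2 + 16^2 = 64 + 256 = 320 — OK.
[3] theta * eta = 3 * 8 = 24 — OK.
[4] eta = 8, theta = 3; 8 ≥ 3 (want <) — violated.
[5] beta = 6 = 6 (first disjunct) — OK.
[6] eta - zeta = 8 - 16 = -8 — OK.
[7] theta + beta + eta = 3 + 6 + 8 = 17, not 19 — violated.
[8] theta * zeta = 3 * 16 = 48 — OK.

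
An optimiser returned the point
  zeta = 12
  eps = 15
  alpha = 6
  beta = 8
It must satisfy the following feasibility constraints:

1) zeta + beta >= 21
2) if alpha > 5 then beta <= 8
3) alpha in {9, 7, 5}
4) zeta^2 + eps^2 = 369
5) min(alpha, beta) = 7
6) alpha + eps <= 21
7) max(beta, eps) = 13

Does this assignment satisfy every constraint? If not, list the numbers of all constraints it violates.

Violated: 1, 3, 5, 7.

1) zeta + beta = 12 + 8 = 20; 20 < 21, bound 21 not met  FAIL
2) alpha = 6 > 5, so we need beta ≤ 8; beta = 8 ≤ 8  OK
3) alpha = 6 is not in {9, 7, 5}  FAIL
4) zeta^2 + eps^2 = 12^2 + 15^2 = 144 + 225 = 369  OK
5) min(6, 8) = 6, not 7  FAIL
6) alpha + eps = 6 + 15 = 21; 21 ≤ 21  OK
7) max(8, 15) = 15, not 13  FAIL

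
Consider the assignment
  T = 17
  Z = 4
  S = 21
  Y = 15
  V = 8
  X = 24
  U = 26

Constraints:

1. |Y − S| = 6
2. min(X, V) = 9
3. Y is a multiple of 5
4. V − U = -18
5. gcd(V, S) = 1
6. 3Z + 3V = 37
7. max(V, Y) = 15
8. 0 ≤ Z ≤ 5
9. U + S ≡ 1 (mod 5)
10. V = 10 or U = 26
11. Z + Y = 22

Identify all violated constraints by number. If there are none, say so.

Constraints 2, 6, 9, 11 are violated.

1. |15 − 21| = 6 — satisfied.
2. min(24, 8) = 8, not 9 — violated.
3. 15 / 5 = 3, so 5 divides 15 — satisfied.
4. V − U = 8 − 26 = -18 — satisfied.
5. gcd(8, 21) = 1 — satisfied.
6. 3Z + 3V = 3(4) + 3(8) = 36, not 37 — violated.
7. max(8, 15) = 15 — satisfied.
8. Z = 4 lies in [0, 5] — satisfied.
9. U + S = 47; 47 mod 5 = 2, not 1 — violated.
10. V = 8 ≠ 10, but U = 26 = 26 (second disjunct) — satisfied.
11. Z + Y = 4 + 15 = 19, not 22 — violated.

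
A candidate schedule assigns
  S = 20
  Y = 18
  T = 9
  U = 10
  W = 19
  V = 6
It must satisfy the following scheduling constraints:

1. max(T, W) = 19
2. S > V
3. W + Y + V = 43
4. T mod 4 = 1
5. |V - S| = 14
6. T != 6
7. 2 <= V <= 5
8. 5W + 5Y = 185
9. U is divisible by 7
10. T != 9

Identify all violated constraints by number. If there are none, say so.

1. max(9, 19) = 19 — satisfied.
2. S = 20, V = 6; 20 > 6 — satisfied.
3. W + Y + V = 19 + 18 + 6 = 43 — satisfied.
4. 9 mod 4 = 1 — satisfied.
5. |6 - 20| = 14 — satisfied.
6. T = 9, and 9 ≠ 6 — satisfied.
7. V = 6 is outside [2, 5] — violated.
8. 5W + 5Y = 5(19) + 5(18) = 185 — satisfied.
9. 10 = 7*1 + 3, so 7 does not divide 10 — violated.
10. T = 9, but 9 is required to differ — violated.

The assignment fails constraints 7, 9, 10.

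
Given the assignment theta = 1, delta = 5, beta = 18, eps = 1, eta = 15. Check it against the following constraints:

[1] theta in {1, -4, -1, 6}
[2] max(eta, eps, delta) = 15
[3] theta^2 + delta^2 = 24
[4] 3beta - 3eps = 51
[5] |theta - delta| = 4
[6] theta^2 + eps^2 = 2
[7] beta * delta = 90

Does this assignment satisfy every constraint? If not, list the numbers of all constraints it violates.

Constraint 3 does not hold.

[1] theta = 1 is in {1, -4, -1, 6} — satisfied.
[2] max(15, 1, 5) = 15 — satisfied.
[3] theta^2 + delta^2 = 1^2 + 5^2 = 1 + 25 = 26, not 24 — violated.
[4] 3beta - 3eps = 3(18) - 3(1) = 51 — satisfied.
[5] |1 - 5| = 4 — satisfied.
[6] theta^2 + eps^2 = 1^2 + 1^2 = 1 + 1 = 2 — satisfied.
[7] beta * delta = 18 * 5 = 90 — satisfied.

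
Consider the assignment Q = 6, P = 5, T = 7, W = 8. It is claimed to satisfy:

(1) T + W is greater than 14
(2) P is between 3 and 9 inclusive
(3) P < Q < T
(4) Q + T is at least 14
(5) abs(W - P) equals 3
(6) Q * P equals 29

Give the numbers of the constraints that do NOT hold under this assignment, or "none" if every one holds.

(1) T + W = 7 + 8 = 15; 15 > 14 — OK.
(2) P = 5 lies in [3, 9] — OK.
(3) values 5 < 6 < 7 — OK.
(4) Q + T = 6 + 7 = 13; 13 < 14, bound 14 not met — violated.
(5) abs(8 - 5) = 3 — OK.
(6) Q * P = 6 * 5 = 30, not 29 — violated.

Constraints 4 and 6 do not hold.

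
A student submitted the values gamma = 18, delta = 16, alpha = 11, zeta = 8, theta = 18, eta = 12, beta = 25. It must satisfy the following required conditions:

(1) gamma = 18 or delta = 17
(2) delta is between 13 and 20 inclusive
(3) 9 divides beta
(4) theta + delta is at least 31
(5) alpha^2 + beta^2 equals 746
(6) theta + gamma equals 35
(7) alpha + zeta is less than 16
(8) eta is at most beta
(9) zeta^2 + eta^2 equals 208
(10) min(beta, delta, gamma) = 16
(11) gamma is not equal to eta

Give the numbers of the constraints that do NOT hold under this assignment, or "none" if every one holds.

(1) gamma = 18 = 18 (first disjunct)  ✓
(2) delta = 16 lies in [13, 20]  ✓
(3) 25 = 9*2 + 7, so 9 does not divide 25  ✗
(4) theta + delta = 18 + 16 = 34; 34 ≥ 31  ✓
(5) alpha^2 + beta^2 = 11^2 + 25^2 = 121 + 625 = 746  ✓
(6) theta + gamma = 18 + 18 = 36, not 35  ✗
(7) alpha + zeta = 11 + 8 = 19; 19 ≥ 16, bound 16 not met  ✗
(8) eta = 12, beta = 25; 12 ≤ 25  ✓
(9) zeta^2 + eta^2 = 8^2 + 12^2 = 64 + 144 = 208  ✓
(10) min(25, 16, 18) = 16  ✓
(11) gamma = 18, eta = 12; distinct  ✓

Constraints 3, 6, 7 do not hold.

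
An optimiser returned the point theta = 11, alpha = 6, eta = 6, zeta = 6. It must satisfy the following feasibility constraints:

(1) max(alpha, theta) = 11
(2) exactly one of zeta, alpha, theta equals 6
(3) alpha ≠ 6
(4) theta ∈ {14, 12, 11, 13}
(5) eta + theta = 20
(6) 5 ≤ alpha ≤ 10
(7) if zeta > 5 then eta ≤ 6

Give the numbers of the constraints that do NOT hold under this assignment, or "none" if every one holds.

(1) max(6, 11) = 11  true
(2) zeta=6, alpha=6, theta=11; 2 of them equal 6, not exactly one  false
(3) alpha = 6, but 6 is required to differ  false
(4) theta = 11 is in {14, 12, 11, 13}  true
(5) eta + theta = 6 + 11 = 17, not 20  false
(6) alpha = 6 lies in [5, 10]  true
(7) zeta = 6 > 5, so we need eta ≤ 6; eta = 6 ≤ 6  true

No — constraints 2, 3, 5 are not satisfied.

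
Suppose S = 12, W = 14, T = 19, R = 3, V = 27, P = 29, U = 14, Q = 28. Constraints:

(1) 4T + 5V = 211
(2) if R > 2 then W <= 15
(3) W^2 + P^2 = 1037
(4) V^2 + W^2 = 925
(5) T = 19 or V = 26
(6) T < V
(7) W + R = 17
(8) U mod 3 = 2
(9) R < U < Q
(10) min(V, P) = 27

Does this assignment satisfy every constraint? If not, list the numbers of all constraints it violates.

None — every constraint holds.

(1) 4T + 5V = 4(19) + 5(27) = 211 — OK.
(2) R = 3 > 2, so we need W ≤ 15; W = 14 ≤ 15 — OK.
(3) W^2 + P^2 = 14^2 + 29^2 = 196 + 841 = 1037 — OK.
(4) V^2 + W^2 = 27^2 + 14^2 = 729 + 196 = 925 — OK.
(5) T = 19 = 19 (first disjunct) — OK.
(6) T = 19, V = 27; 19 < 27 — OK.
(7) W + R = 14 + 3 = 17 — OK.
(8) 14 mod 3 = 2 — OK.
(9) values 3 < 14 < 28 — OK.
(10) min(27, 29) = 27 — OK.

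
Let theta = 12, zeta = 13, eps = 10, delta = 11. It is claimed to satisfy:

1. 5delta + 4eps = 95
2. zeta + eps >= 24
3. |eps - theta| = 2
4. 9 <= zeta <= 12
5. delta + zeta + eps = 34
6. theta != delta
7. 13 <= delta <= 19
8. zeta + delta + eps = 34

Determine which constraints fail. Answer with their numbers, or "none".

Constraints 2, 4, 7 do not hold.

1. 5delta + 4eps = 5(11) + 4(10) = 95  ✓
2. zeta + eps = 13 + 10 = 23; 23 < 24, bound 24 not met  ✗
3. |10 - 12| = 2  ✓
4. zeta = 13 is outside [9, 12]  ✗
5. delta + zeta + eps = 11 + 13 + 10 = 34  ✓
6. theta = 12, delta = 11; distinct  ✓
7. delta = 11 is outside [13, 19]  ✗
8. zeta + delta + eps = 13 + 11 + 10 = 34  ✓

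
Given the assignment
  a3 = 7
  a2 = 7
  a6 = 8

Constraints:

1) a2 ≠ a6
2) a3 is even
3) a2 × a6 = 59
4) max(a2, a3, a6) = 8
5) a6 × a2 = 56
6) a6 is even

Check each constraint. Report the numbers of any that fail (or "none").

1) a2 = 7, a6 = 8; distinct — satisfied.
2) a3 = 7 is odd — violated.
3) a2 × a6 = 7 × 8 = 56, not 59 — violated.
4) max(7, 7, 8) = 8 — satisfied.
5) a6 × a2 = 8 × 7 = 56 — satisfied.
6) a6 = 8 is even — satisfied.

No — constraints 2, 3 are not satisfied.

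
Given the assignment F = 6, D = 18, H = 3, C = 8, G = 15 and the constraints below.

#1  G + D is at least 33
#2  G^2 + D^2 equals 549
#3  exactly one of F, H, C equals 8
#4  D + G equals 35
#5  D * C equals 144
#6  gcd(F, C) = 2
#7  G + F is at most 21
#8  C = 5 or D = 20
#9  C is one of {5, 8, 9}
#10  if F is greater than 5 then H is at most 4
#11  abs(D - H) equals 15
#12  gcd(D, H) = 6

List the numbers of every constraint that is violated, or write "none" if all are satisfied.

No — constraints 4, 8, and 12 are not satisfied.

#1 G + D = 15 + 18 = 33; 33 ≥ 33 — holds.
#2 G^2 + D^2 = 15^2 + 18^2 = 225 + 324 = 549 — holds.
#3 F=6, H=3, C=8; 1 of them equals 8 — holds.
#4 D + G = 18 + 15 = 33, not 35 — fails.
#5 D * C = 18 * 8 = 144 — holds.
#6 gcd(6, 8) = 2 — holds.
#7 G + F = 15 + 6 = 21; 21 ≤ 21 — holds.
#8 C = 8 ≠ 5 and D = 18 ≠ 20; both disjuncts false — fails.
#9 C = 8 is in {5, 8, 9} — holds.
#10 F = 6 > 5, so we need H ≤ 4; H = 3 ≤ 4 — holds.
#11 abs(18 - 3) = 15 — holds.
#12 gcd(18, 3) = 3, not 6 — fails.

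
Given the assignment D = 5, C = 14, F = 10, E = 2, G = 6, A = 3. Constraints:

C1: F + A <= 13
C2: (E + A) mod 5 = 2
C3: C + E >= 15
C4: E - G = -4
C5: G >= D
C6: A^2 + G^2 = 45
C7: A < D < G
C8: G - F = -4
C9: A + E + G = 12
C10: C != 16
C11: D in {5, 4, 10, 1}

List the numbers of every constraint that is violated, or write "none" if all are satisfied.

Constraints 2 and 9 are violated.

C1: F + A = 10 + 3 = 13; 13 ≤ 13 — OK.
C2: E + A = 5; 5 mod 5 = 0, not 2 — violated.
C3: C + E = 14 + 2 = 16; 16 ≥ 15 — OK.
C4: E - G = 2 - 6 = -4 — OK.
C5: G = 6, D = 5; 6 ≥ 5 — OK.
C6: A^2 + G^2 = 3^2 + 6^2 = 9 + 36 = 45 — OK.
C7: values 3 < 5 < 6 — OK.
C8: G - F = 6 - 10 = -4 — OK.
C9: A + E + G = 3 + 2 + 6 = 11, not 12 — violated.
C10: C = 14, and 14 ≠ 16 — OK.
C11: D = 5 is in {5, 4, 10, 1} — OK.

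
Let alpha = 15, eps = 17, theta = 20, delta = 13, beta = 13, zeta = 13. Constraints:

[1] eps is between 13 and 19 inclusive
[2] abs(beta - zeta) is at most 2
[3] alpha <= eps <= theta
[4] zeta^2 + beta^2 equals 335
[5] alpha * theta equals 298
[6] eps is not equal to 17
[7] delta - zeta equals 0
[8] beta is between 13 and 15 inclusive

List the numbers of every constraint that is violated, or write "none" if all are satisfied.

No — constraints 4, 5, and 6 are not satisfied.

[1] eps = 17 lies in [13, 19]  holds
[2] abs(13 - 13) = 0; 0 ≤ 2  holds
[3] values 15 <= 17 <= 20  holds
[4] zeta^2 + beta^2 = 13^2 + 13^2 = 169 + 169 = 338, not 335  fails
[5] alpha * theta = 15 * 20 = 300, not 298  fails
[6] eps = 17, but 17 is required to differ  fails
[7] delta - zeta = 13 - 13 = 0  holds
[8] beta = 13 lies in [13, 15]  holds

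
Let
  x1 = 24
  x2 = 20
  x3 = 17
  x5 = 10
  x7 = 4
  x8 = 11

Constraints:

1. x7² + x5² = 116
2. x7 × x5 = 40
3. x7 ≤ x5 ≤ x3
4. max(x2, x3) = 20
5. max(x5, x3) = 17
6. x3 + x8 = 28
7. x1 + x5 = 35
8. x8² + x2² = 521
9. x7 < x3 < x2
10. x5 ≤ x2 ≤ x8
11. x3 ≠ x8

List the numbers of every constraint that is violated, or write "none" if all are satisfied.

1. x7² + x5² = 4² + 10² = 16 + 100 = 116 — holds.
2. x7 × x5 = 4 × 10 = 40 — holds.
3. values 4 ≤ 10 ≤ 17 — holds.
4. max(20, 17) = 20 — holds.
5. max(10, 17) = 17 — holds.
6. x3 + x8 = 17 + 11 = 28 — holds.
7. x1 + x5 = 24 + 10 = 34, not 35 — fails.
8. x8² + x2² = 11² + 20² = 121 + 400 = 521 — holds.
9. values 4 < 17 < 20 — holds.
10. values 10, 20, 11; x2 = 20 is not ≤ x8 = 11 — fails.
11. x3 = 17, x8 = 11; distinct — holds.

Constraints 7, 10 are violated.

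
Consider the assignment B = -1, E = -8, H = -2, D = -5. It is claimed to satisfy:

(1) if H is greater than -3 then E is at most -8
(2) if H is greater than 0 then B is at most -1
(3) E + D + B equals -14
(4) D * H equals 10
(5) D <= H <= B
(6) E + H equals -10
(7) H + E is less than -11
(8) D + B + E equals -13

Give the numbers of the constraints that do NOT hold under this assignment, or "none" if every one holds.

Constraints 7, 8 are violated.

(1) H = -2 > -3, so we need E ≤ -8; E = -8 ≤ -8 — holds.
(2) H = -2, not > 0; antecedent false, conditional vacuously true — holds.
(3) E + D + B = -8 + (-5) + (-1) = -14 — holds.
(4) D * H = -5 * (-2) = 10 — holds.
(5) values -5 <= -2 <= -1 — holds.
(6) E + H = -8 + (-2) = -10 — holds.
(7) H + E = -2 + (-8) = -10; -10 ≥ -11, bound -11 not met — does not hold.
(8) D + B + E = -5 + (-1) + (-8) = -14, not -13 — does not hold.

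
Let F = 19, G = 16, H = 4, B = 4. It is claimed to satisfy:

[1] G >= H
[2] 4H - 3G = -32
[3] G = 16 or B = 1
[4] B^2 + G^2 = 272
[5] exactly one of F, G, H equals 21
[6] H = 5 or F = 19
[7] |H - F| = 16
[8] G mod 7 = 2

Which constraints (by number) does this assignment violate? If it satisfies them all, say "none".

Violated: 5, 7.

[1] G = 16, H = 4; 16 ≥ 4  holds
[2] 4H - 3G = 4(4) - 3(16) = -32  holds
[3] G = 16 = 16 (first disjunct)  holds
[4] B^2 + G^2 = 4^2 + 16^2 = 16 + 256 = 272  holds
[5] F=19, G=16, H=4; 0 of them equal 21, not exactly one  fails
[6] H = 4 ≠ 5, but F = 19 = 19 (second disjunct)  holds
[7] |4 - 19| = 15, not 16  fails
[8] 16 mod 7 = 2  holds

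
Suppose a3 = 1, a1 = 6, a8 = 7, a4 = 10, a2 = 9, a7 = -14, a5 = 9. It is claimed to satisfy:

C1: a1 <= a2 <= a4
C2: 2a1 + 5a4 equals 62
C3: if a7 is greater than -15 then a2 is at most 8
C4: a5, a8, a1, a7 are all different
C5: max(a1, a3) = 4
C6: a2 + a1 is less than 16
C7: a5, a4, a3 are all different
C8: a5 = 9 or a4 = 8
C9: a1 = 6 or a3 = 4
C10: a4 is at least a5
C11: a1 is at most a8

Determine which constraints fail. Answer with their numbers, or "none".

No — constraints 3 and 5 are not satisfied.

C1: values 6 <= 9 <= 10  yes
C2: 2a1 + 5a4 = 2(6) + 5(10) = 62  yes
C3: a7 = -14 > -15, so we need a2 ≤ 8; but a2 = 9 > 8  no
C4: values 9, 7, 6, -14 are pairwise distinct  yes
C5: max(6, 1) = 6, not 4  no
C6: a2 + a1 = 9 + 6 = 15; 15 < 16  yes
C7: values 9, 10, 1 are pairwise distinct  yes
C8: a5 = 9 = 9 (first disjunct)  yes
C9: a1 = 6 = 6 (first disjunct)  yes
C10: a4 = 10, a5 = 9; 10 ≥ 9  yes
C11: a1 = 6, a8 = 7; 6 ≤ 7  yes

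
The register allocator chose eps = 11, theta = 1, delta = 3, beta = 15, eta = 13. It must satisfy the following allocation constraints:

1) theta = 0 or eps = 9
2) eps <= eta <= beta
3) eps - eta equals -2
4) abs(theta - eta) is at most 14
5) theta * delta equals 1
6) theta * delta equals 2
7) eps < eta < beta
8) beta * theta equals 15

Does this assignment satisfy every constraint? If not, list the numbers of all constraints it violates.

1) theta = 1 ≠ 0 and eps = 11 ≠ 9; both disjuncts false — violated.
2) values 11 <= 13 <= 15 — satisfied.
3) eps - eta = 11 - 13 = -2 — satisfied.
4) abs(1 - 13) = 12; 12 ≤ 14 — satisfied.
5) theta * delta = 1 * 3 = 3, not 1 — violated.
6) theta * delta = 1 * 3 = 3, not 2 — violated.
7) values 11 < 13 < 15 — satisfied.
8) beta * theta = 15 * 1 = 15 — satisfied.

Violated: 1, 5, and 6.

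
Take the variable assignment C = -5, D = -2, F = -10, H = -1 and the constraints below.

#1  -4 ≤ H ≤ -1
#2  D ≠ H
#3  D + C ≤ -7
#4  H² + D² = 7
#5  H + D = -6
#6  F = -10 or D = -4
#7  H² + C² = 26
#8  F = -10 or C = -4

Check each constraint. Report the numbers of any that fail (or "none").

The assignment fails constraints 4 and 5.

#1 H = -1 lies in [-4, -1]  true
#2 D = -2, H = -1; distinct  true
#3 D + C = -2 + (-5) = -7; -7 ≤ -7  true
#4 H² + D² = (-1)² + (-2)² = 1 + 4 = 5, not 7  false
#5 H + D = -1 + (-2) = -3, not -6  false
#6 F = -10 = -10 (first disjunct)  true
#7 H² + C² = (-1)² + (-5)² = 1 + 25 = 26  true
#8 F = -10 = -10 (first disjunct)  true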